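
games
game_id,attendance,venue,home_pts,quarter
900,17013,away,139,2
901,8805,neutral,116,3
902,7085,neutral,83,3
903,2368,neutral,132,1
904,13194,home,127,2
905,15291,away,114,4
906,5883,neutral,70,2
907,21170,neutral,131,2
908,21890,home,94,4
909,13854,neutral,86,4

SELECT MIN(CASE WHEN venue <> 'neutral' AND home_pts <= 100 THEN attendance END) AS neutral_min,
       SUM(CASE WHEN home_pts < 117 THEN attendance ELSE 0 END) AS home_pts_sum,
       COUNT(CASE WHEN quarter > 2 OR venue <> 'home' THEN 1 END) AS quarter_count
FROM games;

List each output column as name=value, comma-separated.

[neutral_min: venue <> 'neutral' AND home_pts <= 100]
game_id=900: ✗
game_id=901: ✗
game_id=902: ✗
game_id=903: ✗
game_id=904: ✗
game_id=905: ✗
game_id=906: ✗
game_id=907: ✗
game_id=908: ✓ → 21890
game_id=909: ✗
neutral_min = MIN(21890) = 21890
—
[home_pts_sum: home_pts < 117]
game_id=900: ✗
game_id=901: ✓ → 8805
game_id=902: ✓ → 7085
game_id=903: ✗
game_id=904: ✗
game_id=905: ✓ → 15291
game_id=906: ✓ → 5883
game_id=907: ✗
game_id=908: ✓ → 21890
game_id=909: ✓ → 13854
home_pts_sum = 8805 + 7085 + 15291 + 5883 + 21890 + 13854 = 72808
—
[quarter_count: quarter > 2 OR venue <> 'home']
game_id=900: ✓ → 1
game_id=901: ✓ → 1
game_id=902: ✓ → 1
game_id=903: ✓ → 1
game_id=904: ✗
game_id=905: ✓ → 1
game_id=906: ✓ → 1
game_id=907: ✓ → 1
game_id=908: ✓ → 1
game_id=909: ✓ → 1
quarter_count = COUNT(1, 1, 1, 1, 1, 1, 1, 1, 1) = 9

neutral_min=21890, home_pts_sum=72808, quarter_count=9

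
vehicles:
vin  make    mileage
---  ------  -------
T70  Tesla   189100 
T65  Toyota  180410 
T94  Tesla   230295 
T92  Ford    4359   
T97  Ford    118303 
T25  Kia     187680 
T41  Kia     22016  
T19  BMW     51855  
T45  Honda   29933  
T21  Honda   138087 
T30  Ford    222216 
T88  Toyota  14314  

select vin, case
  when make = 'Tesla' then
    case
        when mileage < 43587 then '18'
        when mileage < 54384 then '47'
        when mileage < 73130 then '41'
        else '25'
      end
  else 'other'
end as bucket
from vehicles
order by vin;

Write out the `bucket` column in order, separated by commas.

vin=T19: make='BMW' → outer ELSE → other
vin=T21: make='Honda' → outer ELSE → other
vin=T25: make='Kia' → outer ELSE → other
vin=T30: make='Ford' → outer ELSE → other
vin=T41: make='Kia' → outer ELSE → other
vin=T45: make='Honda' → outer ELSE → other
vin=T65: make='Toyota' → outer ELSE → other
vin=T70: make='Tesla' → inner[ELSE] → 25
vin=T88: make='Toyota' → outer ELSE → other
vin=T92: make='Ford' → outer ELSE → other
vin=T94: make='Tesla' → inner[ELSE] → 25
vin=T97: make='Ford' → outer ELSE → other

other, other, other, other, other, other, other, 25, other, other, 25, other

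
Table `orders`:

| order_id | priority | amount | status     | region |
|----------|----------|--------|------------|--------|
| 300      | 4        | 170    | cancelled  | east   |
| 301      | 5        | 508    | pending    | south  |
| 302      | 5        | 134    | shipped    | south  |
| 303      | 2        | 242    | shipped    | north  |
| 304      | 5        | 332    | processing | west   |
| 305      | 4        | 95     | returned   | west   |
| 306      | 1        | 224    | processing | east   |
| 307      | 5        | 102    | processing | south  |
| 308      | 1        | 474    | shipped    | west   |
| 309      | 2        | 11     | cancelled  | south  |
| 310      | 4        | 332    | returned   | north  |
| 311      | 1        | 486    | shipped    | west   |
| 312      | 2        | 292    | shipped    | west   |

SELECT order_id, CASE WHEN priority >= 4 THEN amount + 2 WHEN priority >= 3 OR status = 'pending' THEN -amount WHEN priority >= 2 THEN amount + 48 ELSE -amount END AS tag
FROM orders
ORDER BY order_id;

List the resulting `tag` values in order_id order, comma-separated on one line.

order_id=300: priority >= 4 → 172
order_id=301: priority >= 4 → 510
order_id=302: priority >= 4 → 136
order_id=303: priority >= 2 → 290
order_id=304: priority >= 4 → 334
order_id=305: priority >= 4 → 97
order_id=306: ELSE → -224
order_id=307: priority >= 4 → 104
order_id=308: ELSE → -474
order_id=309: priority >= 2 → 59
order_id=310: priority >= 4 → 334
order_id=311: ELSE → -486
order_id=312: priority >= 2 → 340

172, 510, 136, 290, 334, 97, -224, 104, -474, 59, 334, -486, 340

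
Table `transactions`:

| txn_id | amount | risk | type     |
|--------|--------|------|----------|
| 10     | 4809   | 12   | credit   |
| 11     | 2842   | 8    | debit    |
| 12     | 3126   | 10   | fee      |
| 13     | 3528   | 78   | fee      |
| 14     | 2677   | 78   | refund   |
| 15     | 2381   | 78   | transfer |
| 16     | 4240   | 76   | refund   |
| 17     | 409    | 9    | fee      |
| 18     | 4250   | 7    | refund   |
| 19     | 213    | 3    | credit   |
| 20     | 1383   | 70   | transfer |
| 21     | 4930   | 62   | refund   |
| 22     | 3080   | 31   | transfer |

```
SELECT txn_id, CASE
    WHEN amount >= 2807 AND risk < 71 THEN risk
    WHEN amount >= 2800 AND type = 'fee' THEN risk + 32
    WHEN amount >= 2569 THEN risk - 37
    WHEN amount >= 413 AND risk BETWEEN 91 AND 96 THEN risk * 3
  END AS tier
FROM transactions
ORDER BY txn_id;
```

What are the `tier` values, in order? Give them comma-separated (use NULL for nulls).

txn_id=10: amount >= 2807 AND risk < 71 → 12
txn_id=11: amount >= 2807 AND risk < 71 → 8
txn_id=12: amount >= 2807 AND risk < 71 → 10
txn_id=13: amount >= 2800 AND type = 'fee' → 110
txn_id=14: amount >= 2569 → 41
txn_id=15: (no match → NULL) → NULL
txn_id=16: amount >= 2569 → 39
txn_id=17: (no match → NULL) → NULL
txn_id=18: amount >= 2807 AND risk < 71 → 7
txn_id=19: (no match → NULL) → NULL
txn_id=20: (no match → NULL) → NULL
txn_id=21: amount >= 2807 AND risk < 71 → 62
txn_id=22: amount >= 2807 AND risk < 71 → 31

12, 8, 10, 110, 41, NULL, 39, NULL, 7, NULL, NULL, 62, 31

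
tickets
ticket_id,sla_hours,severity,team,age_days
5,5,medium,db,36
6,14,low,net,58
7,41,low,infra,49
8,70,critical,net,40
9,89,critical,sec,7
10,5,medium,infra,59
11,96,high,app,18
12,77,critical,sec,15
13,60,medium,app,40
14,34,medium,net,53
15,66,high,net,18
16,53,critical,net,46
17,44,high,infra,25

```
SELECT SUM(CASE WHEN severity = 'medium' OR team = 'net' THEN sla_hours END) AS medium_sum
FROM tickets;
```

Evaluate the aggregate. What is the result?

307

ticket_id=5: ✓ → 5
ticket_id=6: ✓ → 14
ticket_id=7: ✗
ticket_id=8: ✓ → 70
ticket_id=9: ✗
ticket_id=10: ✓ → 5
ticket_id=11: ✗
ticket_id=12: ✗
ticket_id=13: ✓ → 60
ticket_id=14: ✓ → 34
ticket_id=15: ✓ → 66
ticket_id=16: ✓ → 53
ticket_id=17: ✗
medium_sum = 5 + 14 + 70 + 5 + 60 + 34 + 66 + 53 = 307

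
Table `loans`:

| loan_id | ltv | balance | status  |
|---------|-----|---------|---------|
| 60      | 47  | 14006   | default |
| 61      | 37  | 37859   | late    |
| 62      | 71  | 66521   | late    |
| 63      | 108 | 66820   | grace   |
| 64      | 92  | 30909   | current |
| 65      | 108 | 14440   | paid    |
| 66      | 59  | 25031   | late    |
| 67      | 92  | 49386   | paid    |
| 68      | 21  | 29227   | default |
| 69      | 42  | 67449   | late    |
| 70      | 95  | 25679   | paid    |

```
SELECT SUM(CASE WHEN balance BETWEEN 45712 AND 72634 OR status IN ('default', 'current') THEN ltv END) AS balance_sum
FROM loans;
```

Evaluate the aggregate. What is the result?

473

loan_id=60: ✓ → 47
loan_id=61: ✗
loan_id=62: ✓ → 71
loan_id=63: ✓ → 108
loan_id=64: ✓ → 92
loan_id=65: ✗
loan_id=66: ✗
loan_id=67: ✓ → 92
loan_id=68: ✓ → 21
loan_id=69: ✓ → 42
loan_id=70: ✗
balance_sum = 47 + 71 + 108 + 92 + 92 + 21 + 42 = 473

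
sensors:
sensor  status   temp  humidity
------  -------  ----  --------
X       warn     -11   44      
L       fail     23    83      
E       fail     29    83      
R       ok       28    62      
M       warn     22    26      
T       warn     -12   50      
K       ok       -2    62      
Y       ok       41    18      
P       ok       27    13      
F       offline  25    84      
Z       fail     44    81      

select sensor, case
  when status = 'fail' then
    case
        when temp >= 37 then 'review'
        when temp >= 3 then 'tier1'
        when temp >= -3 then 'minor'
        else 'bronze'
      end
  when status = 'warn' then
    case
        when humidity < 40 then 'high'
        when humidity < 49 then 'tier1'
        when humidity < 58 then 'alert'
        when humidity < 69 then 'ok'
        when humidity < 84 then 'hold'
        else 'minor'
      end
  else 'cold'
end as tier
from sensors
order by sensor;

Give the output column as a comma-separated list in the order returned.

sensor=E: status='fail' → inner[temp >= 3] → tier1
sensor=F: status='offline' → outer ELSE → cold
sensor=K: status='ok' → outer ELSE → cold
sensor=L: status='fail' → inner[temp >= 3] → tier1
sensor=M: status='warn' → inner[humidity < 40] → high
sensor=P: status='ok' → outer ELSE → cold
sensor=R: status='ok' → outer ELSE → cold
sensor=T: status='warn' → inner[humidity < 58] → alert
sensor=X: status='warn' → inner[humidity < 49] → tier1
sensor=Y: status='ok' → outer ELSE → cold
sensor=Z: status='fail' → inner[temp >= 37] → review

tier1, cold, cold, tier1, high, cold, cold, alert, tier1, cold, review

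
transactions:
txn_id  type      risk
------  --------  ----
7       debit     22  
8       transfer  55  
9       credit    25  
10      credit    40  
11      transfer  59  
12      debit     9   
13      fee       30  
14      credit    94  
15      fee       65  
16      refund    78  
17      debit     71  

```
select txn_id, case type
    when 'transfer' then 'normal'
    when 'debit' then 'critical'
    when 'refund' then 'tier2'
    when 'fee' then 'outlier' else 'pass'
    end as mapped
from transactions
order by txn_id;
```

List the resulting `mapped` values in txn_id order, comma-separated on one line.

critical, normal, pass, pass, normal, critical, outlier, pass, outlier, tier2, critical

txn_id=7: type='debit' → critical
txn_id=8: type='transfer' → normal
txn_id=9: ELSE → pass
txn_id=10: ELSE → pass
txn_id=11: type='transfer' → normal
txn_id=12: type='debit' → critical
txn_id=13: type='fee' → outlier
txn_id=14: ELSE → pass
txn_id=15: type='fee' → outlier
txn_id=16: type='refund' → tier2
txn_id=17: type='debit' → critical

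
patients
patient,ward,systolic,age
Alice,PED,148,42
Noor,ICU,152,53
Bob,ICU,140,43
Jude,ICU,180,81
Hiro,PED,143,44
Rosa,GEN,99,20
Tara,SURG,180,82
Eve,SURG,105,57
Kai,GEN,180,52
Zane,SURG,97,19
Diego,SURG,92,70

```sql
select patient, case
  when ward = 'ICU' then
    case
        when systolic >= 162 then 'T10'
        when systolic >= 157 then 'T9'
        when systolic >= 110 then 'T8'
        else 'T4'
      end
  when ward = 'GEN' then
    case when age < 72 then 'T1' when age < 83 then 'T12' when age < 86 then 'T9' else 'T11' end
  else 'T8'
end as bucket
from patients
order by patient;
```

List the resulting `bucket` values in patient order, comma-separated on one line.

T8, T8, T8, T8, T8, T10, T1, T8, T1, T8, T8

patient=Alice: ward='PED' → outer ELSE → T8
patient=Bob: ward='ICU' → inner[systolic >= 110] → T8
patient=Diego: ward='SURG' → outer ELSE → T8
patient=Eve: ward='SURG' → outer ELSE → T8
patient=Hiro: ward='PED' → outer ELSE → T8
patient=Jude: ward='ICU' → inner[systolic >= 162] → T10
patient=Kai: ward='GEN' → inner[age < 72] → T1
patient=Noor: ward='ICU' → inner[systolic >= 110] → T8
patient=Rosa: ward='GEN' → inner[age < 72] → T1
patient=Tara: ward='SURG' → outer ELSE → T8
patient=Zane: ward='SURG' → outer ELSE → T8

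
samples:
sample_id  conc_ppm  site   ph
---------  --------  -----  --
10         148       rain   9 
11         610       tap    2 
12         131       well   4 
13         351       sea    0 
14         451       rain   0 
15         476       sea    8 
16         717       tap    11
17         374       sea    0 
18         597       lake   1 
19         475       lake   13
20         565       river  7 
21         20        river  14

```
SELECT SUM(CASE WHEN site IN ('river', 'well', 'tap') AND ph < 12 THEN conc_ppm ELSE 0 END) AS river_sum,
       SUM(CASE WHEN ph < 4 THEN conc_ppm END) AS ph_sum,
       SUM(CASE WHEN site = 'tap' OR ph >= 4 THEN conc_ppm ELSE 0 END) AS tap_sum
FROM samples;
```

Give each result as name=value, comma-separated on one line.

river_sum=2023, ph_sum=2383, tap_sum=3142

[river_sum: site IN ('river', 'well', 'tap') AND ph < 12]
sample_id=10: ✗
sample_id=11: ✓ → 610
sample_id=12: ✓ → 131
sample_id=13: ✗
sample_id=14: ✗
sample_id=15: ✗
sample_id=16: ✓ → 717
sample_id=17: ✗
sample_id=18: ✗
sample_id=19: ✗
sample_id=20: ✓ → 565
sample_id=21: ✗
river_sum = 610 + 131 + 717 + 565 = 2023
—
[ph_sum: ph < 4]
sample_id=10: ✗
sample_id=11: ✓ → 610
sample_id=12: ✗
sample_id=13: ✓ → 351
sample_id=14: ✓ → 451
sample_id=15: ✗
sample_id=16: ✗
sample_id=17: ✓ → 374
sample_id=18: ✓ → 597
sample_id=19: ✗
sample_id=20: ✗
sample_id=21: ✗
ph_sum = 610 + 351 + 451 + 374 + 597 = 2383
—
[tap_sum: site = 'tap' OR ph >= 4]
sample_id=10: ✓ → 148
sample_id=11: ✓ → 610
sample_id=12: ✓ → 131
sample_id=13: ✗
sample_id=14: ✗
sample_id=15: ✓ → 476
sample_id=16: ✓ → 717
sample_id=17: ✗
sample_id=18: ✗
sample_id=19: ✓ → 475
sample_id=20: ✓ → 565
sample_id=21: ✓ → 20
tap_sum = 148 + 610 + 131 + 476 + 717 + 475 + 565 + 20 = 3142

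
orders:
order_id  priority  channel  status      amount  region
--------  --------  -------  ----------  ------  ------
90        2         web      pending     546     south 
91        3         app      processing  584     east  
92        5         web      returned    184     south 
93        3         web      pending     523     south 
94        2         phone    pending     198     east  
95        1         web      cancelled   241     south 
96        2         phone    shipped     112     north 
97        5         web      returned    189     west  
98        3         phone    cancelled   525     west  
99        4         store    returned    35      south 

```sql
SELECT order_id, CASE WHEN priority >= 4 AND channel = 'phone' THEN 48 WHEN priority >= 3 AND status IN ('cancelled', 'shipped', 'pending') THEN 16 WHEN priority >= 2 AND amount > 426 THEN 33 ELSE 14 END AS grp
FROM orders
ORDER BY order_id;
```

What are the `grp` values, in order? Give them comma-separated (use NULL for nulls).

order_id=90: priority >= 2 AND amount > 426 → 33
order_id=91: priority >= 2 AND amount > 426 → 33
order_id=92: ELSE → 14
order_id=93: priority >= 3 AND status IN ('cancelled', 'shipped', 'pending') → 16
order_id=94: ELSE → 14
order_id=95: ELSE → 14
order_id=96: ELSE → 14
order_id=97: ELSE → 14
order_id=98: priority >= 3 AND status IN ('cancelled', 'shipped', 'pending') → 16
order_id=99: ELSE → 14

33, 33, 14, 16, 14, 14, 14, 14, 16, 14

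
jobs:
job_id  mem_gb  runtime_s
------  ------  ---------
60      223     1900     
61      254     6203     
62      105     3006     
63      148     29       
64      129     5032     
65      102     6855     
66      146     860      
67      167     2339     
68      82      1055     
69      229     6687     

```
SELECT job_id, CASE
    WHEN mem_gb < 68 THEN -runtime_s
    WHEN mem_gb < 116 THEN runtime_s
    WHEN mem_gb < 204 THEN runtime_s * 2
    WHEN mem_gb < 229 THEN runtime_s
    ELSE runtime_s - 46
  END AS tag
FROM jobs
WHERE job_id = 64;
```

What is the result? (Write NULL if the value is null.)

10064

job_id = 64: mem_gb=129, runtime_s=5032.
mem_gb < 68 → false
mem_gb < 116 → false
mem_gb < 204 → true → 10064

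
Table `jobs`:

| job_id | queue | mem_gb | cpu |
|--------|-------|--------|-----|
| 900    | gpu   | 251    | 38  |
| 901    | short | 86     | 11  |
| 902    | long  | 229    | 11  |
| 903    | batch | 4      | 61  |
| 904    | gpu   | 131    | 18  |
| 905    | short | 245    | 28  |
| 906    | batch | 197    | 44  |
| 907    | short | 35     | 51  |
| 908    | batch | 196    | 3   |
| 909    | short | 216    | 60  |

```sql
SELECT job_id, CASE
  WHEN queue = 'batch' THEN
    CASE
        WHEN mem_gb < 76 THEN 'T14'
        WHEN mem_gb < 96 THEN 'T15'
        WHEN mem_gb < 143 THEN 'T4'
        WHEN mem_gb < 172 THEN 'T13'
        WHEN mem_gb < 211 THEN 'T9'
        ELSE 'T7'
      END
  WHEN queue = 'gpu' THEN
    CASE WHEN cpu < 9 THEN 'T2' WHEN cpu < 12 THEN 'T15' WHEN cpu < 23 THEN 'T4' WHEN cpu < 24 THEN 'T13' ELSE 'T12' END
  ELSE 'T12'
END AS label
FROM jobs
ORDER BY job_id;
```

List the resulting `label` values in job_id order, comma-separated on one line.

T12, T12, T12, T14, T4, T12, T9, T12, T9, T12

job_id=900: queue='gpu' → inner[ELSE] → T12
job_id=901: queue='short' → outer ELSE → T12
job_id=902: queue='long' → outer ELSE → T12
job_id=903: queue='batch' → inner[mem_gb < 76] → T14
job_id=904: queue='gpu' → inner[cpu < 23] → T4
job_id=905: queue='short' → outer ELSE → T12
job_id=906: queue='batch' → inner[mem_gb < 211] → T9
job_id=907: queue='short' → outer ELSE → T12
job_id=908: queue='batch' → inner[mem_gb < 211] → T9
job_id=909: queue='short' → outer ELSE → T12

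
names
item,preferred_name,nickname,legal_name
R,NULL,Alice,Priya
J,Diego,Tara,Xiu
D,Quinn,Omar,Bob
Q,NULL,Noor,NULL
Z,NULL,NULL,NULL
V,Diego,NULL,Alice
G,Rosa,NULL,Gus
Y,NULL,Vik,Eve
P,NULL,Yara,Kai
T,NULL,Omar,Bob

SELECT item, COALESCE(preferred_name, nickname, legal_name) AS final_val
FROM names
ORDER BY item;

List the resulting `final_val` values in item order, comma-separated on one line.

item=D: preferred_name=Quinn → Quinn
item=G: preferred_name=Rosa → Rosa
item=J: preferred_name=Diego → Diego
item=P: preferred_name=NULL, nickname=Yara → Yara
item=Q: preferred_name=NULL, nickname=Noor → Noor
item=R: preferred_name=NULL, nickname=Alice → Alice
item=T: preferred_name=NULL, nickname=Omar → Omar
item=V: preferred_name=Diego → Diego
item=Y: preferred_name=NULL, nickname=Vik → Vik
item=Z: preferred_name=NULL, nickname=NULL, legal_name=NULL (all NULL) → NULL

Quinn, Rosa, Diego, Yara, Noor, Alice, Omar, Diego, Vik, NULL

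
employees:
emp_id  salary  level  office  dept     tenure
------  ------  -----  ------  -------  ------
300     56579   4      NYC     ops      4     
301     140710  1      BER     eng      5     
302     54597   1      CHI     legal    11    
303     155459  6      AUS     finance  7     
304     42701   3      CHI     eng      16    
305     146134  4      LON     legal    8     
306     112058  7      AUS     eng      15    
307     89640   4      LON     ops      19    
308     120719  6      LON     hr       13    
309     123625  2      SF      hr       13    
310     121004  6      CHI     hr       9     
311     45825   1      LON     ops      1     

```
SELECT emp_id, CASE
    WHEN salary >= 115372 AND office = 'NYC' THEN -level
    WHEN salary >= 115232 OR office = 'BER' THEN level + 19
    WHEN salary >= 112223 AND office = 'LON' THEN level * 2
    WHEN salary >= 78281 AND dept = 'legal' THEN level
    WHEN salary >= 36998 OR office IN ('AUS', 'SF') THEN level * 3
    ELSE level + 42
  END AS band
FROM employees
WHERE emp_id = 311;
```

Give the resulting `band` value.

emp_id = 311: salary=45825, level=1, office=LON, dept=ops, tenure=1.
salary >= 115372 AND office = 'NYC' → false
salary >= 115232 OR office = 'BER' → false
salary >= 112223 AND office = 'LON' → false
salary >= 78281 AND dept = 'legal' → false
salary >= 36998 OR office IN ('AUS', 'SF') → true → 3

3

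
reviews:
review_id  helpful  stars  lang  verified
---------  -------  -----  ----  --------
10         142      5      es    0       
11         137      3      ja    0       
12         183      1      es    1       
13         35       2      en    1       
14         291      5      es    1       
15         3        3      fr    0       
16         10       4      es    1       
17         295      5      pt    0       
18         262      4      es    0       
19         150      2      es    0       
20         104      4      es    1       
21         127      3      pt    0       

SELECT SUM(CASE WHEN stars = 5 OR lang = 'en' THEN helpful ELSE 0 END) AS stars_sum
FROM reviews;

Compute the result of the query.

763

review_id=10: ✓ → 142
review_id=11: ✗
review_id=12: ✗
review_id=13: ✓ → 35
review_id=14: ✓ → 291
review_id=15: ✗
review_id=16: ✗
review_id=17: ✓ → 295
review_id=18: ✗
review_id=19: ✗
review_id=20: ✗
review_id=21: ✗
stars_sum = 142 + 35 + 291 + 295 = 763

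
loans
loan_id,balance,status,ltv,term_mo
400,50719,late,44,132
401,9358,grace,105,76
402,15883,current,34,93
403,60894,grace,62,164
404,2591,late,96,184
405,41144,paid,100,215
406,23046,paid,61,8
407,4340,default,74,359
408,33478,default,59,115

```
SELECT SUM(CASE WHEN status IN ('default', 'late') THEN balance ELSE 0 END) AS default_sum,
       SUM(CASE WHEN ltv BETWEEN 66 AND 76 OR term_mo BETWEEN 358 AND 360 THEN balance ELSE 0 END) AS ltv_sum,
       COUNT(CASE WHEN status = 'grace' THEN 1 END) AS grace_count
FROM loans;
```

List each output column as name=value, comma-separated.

default_sum=91128, ltv_sum=4340, grace_count=2

[default_sum: status IN ('default', 'late')]
loan_id=400: ✓ → 50719
loan_id=401: ✗
loan_id=402: ✗
loan_id=403: ✗
loan_id=404: ✓ → 2591
loan_id=405: ✗
loan_id=406: ✗
loan_id=407: ✓ → 4340
loan_id=408: ✓ → 33478
default_sum = 50719 + 2591 + 4340 + 33478 = 91128
—
[ltv_sum: ltv BETWEEN 66 AND 76 OR term_mo BETWEEN 358 AND 360]
loan_id=400: ✗
loan_id=401: ✗
loan_id=402: ✗
loan_id=403: ✗
loan_id=404: ✗
loan_id=405: ✗
loan_id=406: ✗
loan_id=407: ✓ → 4340
loan_id=408: ✗
ltv_sum = 4340
—
[grace_count: status = 'grace']
loan_id=400: ✗
loan_id=401: ✓ → 1
loan_id=402: ✗
loan_id=403: ✓ → 1
loan_id=404: ✗
loan_id=405: ✗
loan_id=406: ✗
loan_id=407: ✗
loan_id=408: ✗
grace_count = COUNT(1, 1) = 2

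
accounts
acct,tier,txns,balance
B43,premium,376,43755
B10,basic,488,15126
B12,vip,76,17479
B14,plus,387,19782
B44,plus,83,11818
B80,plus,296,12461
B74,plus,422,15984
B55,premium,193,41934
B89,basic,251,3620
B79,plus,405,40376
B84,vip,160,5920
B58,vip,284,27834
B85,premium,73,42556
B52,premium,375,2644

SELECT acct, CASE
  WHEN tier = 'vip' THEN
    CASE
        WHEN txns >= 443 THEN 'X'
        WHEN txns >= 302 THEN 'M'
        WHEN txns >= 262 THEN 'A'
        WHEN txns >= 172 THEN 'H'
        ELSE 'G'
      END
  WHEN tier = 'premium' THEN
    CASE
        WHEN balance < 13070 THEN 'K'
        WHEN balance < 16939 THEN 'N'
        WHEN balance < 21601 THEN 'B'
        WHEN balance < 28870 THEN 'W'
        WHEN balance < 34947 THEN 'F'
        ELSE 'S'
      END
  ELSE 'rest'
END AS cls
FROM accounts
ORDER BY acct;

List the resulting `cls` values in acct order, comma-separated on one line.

acct=B10: tier='basic' → outer ELSE → rest
acct=B12: tier='vip' → inner[ELSE] → G
acct=B14: tier='plus' → outer ELSE → rest
acct=B43: tier='premium' → inner[ELSE] → S
acct=B44: tier='plus' → outer ELSE → rest
acct=B52: tier='premium' → inner[balance < 13070] → K
acct=B55: tier='premium' → inner[ELSE] → S
acct=B58: tier='vip' → inner[txns >= 262] → A
acct=B74: tier='plus' → outer ELSE → rest
acct=B79: tier='plus' → outer ELSE → rest
acct=B80: tier='plus' → outer ELSE → rest
acct=B84: tier='vip' → inner[ELSE] → G
acct=B85: tier='premium' → inner[ELSE] → S
acct=B89: tier='basic' → outer ELSE → rest

rest, G, rest, S, rest, K, S, A, rest, rest, rest, G, S, rest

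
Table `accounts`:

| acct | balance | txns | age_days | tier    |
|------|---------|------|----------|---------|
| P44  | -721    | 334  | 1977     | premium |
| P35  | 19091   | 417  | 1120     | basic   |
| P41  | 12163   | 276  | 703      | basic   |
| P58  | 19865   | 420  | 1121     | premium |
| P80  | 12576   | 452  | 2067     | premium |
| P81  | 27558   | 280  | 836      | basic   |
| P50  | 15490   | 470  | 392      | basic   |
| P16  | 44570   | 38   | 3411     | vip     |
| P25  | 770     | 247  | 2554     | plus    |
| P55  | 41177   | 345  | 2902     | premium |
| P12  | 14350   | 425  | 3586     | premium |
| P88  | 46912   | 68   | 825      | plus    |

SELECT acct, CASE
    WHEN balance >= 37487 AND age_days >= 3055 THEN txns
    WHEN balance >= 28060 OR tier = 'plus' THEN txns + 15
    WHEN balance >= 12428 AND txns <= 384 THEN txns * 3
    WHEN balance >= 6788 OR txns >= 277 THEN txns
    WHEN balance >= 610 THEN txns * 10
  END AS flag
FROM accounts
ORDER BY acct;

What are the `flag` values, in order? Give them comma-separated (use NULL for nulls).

425, 38, 262, 417, 276, 334, 470, 360, 420, 452, 840, 83

acct=P12: balance >= 6788 OR txns >= 277 → 425
acct=P16: balance >= 37487 AND age_days >= 3055 → 38
acct=P25: balance >= 28060 OR tier = 'plus' → 262
acct=P35: balance >= 6788 OR txns >= 277 → 417
acct=P41: balance >= 6788 OR txns >= 277 → 276
acct=P44: balance >= 6788 OR txns >= 277 → 334
acct=P50: balance >= 6788 OR txns >= 277 → 470
acct=P55: balance >= 28060 OR tier = 'plus' → 360
acct=P58: balance >= 6788 OR txns >= 277 → 420
acct=P80: balance >= 6788 OR txns >= 277 → 452
acct=P81: balance >= 12428 AND txns <= 384 → 840
acct=P88: balance >= 28060 OR tier = 'plus' → 83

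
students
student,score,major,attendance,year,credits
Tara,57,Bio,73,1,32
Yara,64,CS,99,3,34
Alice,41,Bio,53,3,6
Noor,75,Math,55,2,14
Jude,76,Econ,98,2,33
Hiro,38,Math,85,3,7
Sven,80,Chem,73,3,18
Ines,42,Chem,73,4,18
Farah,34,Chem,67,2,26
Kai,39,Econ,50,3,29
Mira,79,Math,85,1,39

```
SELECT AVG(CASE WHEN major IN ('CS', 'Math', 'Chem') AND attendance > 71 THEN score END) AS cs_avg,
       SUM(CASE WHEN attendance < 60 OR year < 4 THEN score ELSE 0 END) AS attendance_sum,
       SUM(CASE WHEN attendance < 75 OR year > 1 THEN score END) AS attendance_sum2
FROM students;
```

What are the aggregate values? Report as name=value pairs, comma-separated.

[cs_avg: major IN ('CS', 'Math', 'Chem') AND attendance > 71]
student=Tara: ✗
student=Yara: ✓ → 64
student=Alice: ✗
student=Noor: ✗
student=Jude: ✗
student=Hiro: ✓ → 38
student=Sven: ✓ → 80
student=Ines: ✓ → 42
student=Farah: ✗
student=Kai: ✗
student=Mira: ✓ → 79
cs_avg = (64 + 38 + 80 + 42 + 79) / 5 = 60.6
—
[attendance_sum: attendance < 60 OR year < 4]
student=Tara: ✓ → 57
student=Yara: ✓ → 64
student=Alice: ✓ → 41
student=Noor: ✓ → 75
student=Jude: ✓ → 76
student=Hiro: ✓ → 38
student=Sven: ✓ → 80
student=Ines: ✗
student=Farah: ✓ → 34
student=Kai: ✓ → 39
student=Mira: ✓ → 79
attendance_sum = 57 + 64 + 41 + 75 + 76 + 38 + 80 + 34 + 39 + 79 = 583
—
[attendance_sum2: attendance < 75 OR year > 1]
student=Tara: ✓ → 57
student=Yara: ✓ → 64
student=Alice: ✓ → 41
student=Noor: ✓ → 75
student=Jude: ✓ → 76
student=Hiro: ✓ → 38
student=Sven: ✓ → 80
student=Ines: ✓ → 42
student=Farah: ✓ → 34
student=Kai: ✓ → 39
student=Mira: ✗
attendance_sum2 = 57 + 64 + 41 + 75 + 76 + 38 + 80 + 42 + 34 + 39 = 546

cs_avg=60.6, attendance_sum=583, attendance_sum2=546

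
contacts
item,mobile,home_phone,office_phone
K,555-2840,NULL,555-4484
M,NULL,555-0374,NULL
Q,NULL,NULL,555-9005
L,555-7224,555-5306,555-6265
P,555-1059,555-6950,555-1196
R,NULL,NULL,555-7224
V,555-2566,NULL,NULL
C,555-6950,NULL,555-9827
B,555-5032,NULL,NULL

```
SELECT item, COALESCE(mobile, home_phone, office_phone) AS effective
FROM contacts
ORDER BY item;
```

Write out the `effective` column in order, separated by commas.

item=B: mobile=555-5032 → 555-5032
item=C: mobile=555-6950 → 555-6950
item=K: mobile=555-2840 → 555-2840
item=L: mobile=555-7224 → 555-7224
item=M: mobile=NULL, home_phone=555-0374 → 555-0374
item=P: mobile=555-1059 → 555-1059
item=Q: mobile=NULL, home_phone=NULL, office_phone=555-9005 → 555-9005
item=R: mobile=NULL, home_phone=NULL, office_phone=555-7224 → 555-7224
item=V: mobile=555-2566 → 555-2566

555-5032, 555-6950, 555-2840, 555-7224, 555-0374, 555-1059, 555-9005, 555-7224, 555-2566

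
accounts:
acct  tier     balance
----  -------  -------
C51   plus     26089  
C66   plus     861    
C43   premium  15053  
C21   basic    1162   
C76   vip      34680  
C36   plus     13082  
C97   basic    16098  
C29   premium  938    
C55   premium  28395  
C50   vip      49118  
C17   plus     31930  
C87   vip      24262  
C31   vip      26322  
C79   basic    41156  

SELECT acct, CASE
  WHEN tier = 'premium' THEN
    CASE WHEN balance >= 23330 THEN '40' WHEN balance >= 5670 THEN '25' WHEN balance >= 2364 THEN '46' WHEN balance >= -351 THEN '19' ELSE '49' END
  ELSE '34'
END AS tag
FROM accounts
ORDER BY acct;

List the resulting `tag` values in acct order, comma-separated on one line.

acct=C17: tier='plus' → outer ELSE → 34
acct=C21: tier='basic' → outer ELSE → 34
acct=C29: tier='premium' → inner[balance >= -351] → 19
acct=C31: tier='vip' → outer ELSE → 34
acct=C36: tier='plus' → outer ELSE → 34
acct=C43: tier='premium' → inner[balance >= 5670] → 25
acct=C50: tier='vip' → outer ELSE → 34
acct=C51: tier='plus' → outer ELSE → 34
acct=C55: tier='premium' → inner[balance >= 23330] → 40
acct=C66: tier='plus' → outer ELSE → 34
acct=C76: tier='vip' → outer ELSE → 34
acct=C79: tier='basic' → outer ELSE → 34
acct=C87: tier='vip' → outer ELSE → 34
acct=C97: tier='basic' → outer ELSE → 34

34, 34, 19, 34, 34, 25, 34, 34, 40, 34, 34, 34, 34, 34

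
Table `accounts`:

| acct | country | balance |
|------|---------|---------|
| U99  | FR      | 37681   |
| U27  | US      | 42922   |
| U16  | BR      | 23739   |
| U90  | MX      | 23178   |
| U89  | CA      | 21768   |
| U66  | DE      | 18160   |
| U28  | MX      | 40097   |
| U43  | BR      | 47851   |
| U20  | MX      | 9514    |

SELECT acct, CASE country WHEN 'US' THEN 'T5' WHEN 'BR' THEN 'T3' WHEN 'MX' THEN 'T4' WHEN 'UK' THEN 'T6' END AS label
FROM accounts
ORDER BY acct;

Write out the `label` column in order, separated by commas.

acct=U16: country='BR' → T3
acct=U20: country='MX' → T4
acct=U27: country='US' → T5
acct=U28: country='MX' → T4
acct=U43: country='BR' → T3
acct=U66: (no match → NULL) → NULL
acct=U89: (no match → NULL) → NULL
acct=U90: country='MX' → T4
acct=U99: (no match → NULL) → NULL

T3, T4, T5, T4, T3, NULL, NULL, T4, NULL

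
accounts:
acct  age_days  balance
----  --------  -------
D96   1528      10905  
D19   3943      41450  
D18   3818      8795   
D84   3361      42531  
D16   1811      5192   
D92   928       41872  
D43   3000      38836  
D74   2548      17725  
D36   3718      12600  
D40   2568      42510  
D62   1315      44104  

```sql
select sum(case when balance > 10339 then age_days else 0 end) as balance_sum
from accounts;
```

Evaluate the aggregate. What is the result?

22909

acct=D96: ✓ → 1528
acct=D19: ✓ → 3943
acct=D18: ✗
acct=D84: ✓ → 3361
acct=D16: ✗
acct=D92: ✓ → 928
acct=D43: ✓ → 3000
acct=D74: ✓ → 2548
acct=D36: ✓ → 3718
acct=D40: ✓ → 2568
acct=D62: ✓ → 1315
balance_sum = 1528 + 3943 + 3361 + 928 + 3000 + 2548 + 3718 + 2568 + 1315 = 22909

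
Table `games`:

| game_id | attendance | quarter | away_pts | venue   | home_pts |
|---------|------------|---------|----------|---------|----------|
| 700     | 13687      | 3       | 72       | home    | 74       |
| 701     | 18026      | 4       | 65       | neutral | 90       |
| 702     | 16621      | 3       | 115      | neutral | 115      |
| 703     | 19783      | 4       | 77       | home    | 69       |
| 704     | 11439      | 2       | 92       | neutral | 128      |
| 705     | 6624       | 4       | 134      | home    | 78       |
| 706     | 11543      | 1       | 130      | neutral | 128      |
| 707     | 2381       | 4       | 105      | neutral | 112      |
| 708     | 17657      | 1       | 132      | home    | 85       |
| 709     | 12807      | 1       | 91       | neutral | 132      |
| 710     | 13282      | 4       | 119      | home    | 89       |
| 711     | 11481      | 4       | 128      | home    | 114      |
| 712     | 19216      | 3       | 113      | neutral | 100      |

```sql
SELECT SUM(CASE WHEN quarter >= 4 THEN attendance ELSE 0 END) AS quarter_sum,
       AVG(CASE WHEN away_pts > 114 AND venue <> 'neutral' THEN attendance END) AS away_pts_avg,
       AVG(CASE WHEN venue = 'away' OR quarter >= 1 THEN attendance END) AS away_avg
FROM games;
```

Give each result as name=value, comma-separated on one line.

quarter_sum=71577, away_pts_avg=12261, away_avg=13426.6923076923

[quarter_sum: quarter >= 4]
game_id=700: ✗
game_id=701: ✓ → 18026
game_id=702: ✗
game_id=703: ✓ → 19783
game_id=704: ✗
game_id=705: ✓ → 6624
game_id=706: ✗
game_id=707: ✓ → 2381
game_id=708: ✗
game_id=709: ✗
game_id=710: ✓ → 13282
game_id=711: ✓ → 11481
game_id=712: ✗
quarter_sum = 18026 + 19783 + 6624 + 2381 + 13282 + 11481 = 71577
—
[away_pts_avg: away_pts > 114 AND venue <> 'neutral']
game_id=700: ✗
game_id=701: ✗
game_id=702: ✗
game_id=703: ✗
game_id=704: ✗
game_id=705: ✓ → 6624
game_id=706: ✗
game_id=707: ✗
game_id=708: ✓ → 17657
game_id=709: ✗
game_id=710: ✓ → 13282
game_id=711: ✓ → 11481
game_id=712: ✗
away_pts_avg = (6624 + 17657 + 13282 + 11481) / 4 = 12261
—
[away_avg: venue = 'away' OR quarter >= 1]
game_id=700: ✓ → 13687
game_id=701: ✓ → 18026
game_id=702: ✓ → 16621
game_id=703: ✓ → 19783
game_id=704: ✓ → 11439
game_id=705: ✓ → 6624
game_id=706: ✓ → 11543
game_id=707: ✓ → 2381
game_id=708: ✓ → 17657
game_id=709: ✓ → 12807
game_id=710: ✓ → 13282
game_id=711: ✓ → 11481
game_id=712: ✓ → 19216
away_avg = (13687 + 18026 + 16621 + 19783 + 11439 + 6624 + 11543 + 2381 + 17657 + 12807 + 13282 + 11481 + 19216) / 13 = 13426.6923076923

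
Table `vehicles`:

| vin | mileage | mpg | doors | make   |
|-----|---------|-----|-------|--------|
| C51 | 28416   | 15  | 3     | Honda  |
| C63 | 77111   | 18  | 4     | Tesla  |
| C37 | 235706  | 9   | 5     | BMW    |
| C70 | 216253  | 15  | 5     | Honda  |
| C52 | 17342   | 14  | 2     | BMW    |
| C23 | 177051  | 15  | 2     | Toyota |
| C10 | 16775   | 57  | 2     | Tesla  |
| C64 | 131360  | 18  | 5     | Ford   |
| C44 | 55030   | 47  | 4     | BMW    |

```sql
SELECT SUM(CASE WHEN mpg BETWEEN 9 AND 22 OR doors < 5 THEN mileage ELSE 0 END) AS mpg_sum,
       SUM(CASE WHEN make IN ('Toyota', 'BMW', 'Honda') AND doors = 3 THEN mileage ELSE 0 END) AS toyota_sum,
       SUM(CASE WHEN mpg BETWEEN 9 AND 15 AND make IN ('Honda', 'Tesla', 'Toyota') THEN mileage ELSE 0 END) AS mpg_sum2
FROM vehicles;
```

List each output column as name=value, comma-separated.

mpg_sum=955044, toyota_sum=28416, mpg_sum2=421720

[mpg_sum: mpg BETWEEN 9 AND 22 OR doors < 5]
vin=C51: ✓ → 28416
vin=C63: ✓ → 77111
vin=C37: ✓ → 235706
vin=C70: ✓ → 216253
vin=C52: ✓ → 17342
vin=C23: ✓ → 177051
vin=C10: ✓ → 16775
vin=C64: ✓ → 131360
vin=C44: ✓ → 55030
mpg_sum = 28416 + 77111 + 235706 + 216253 + 17342 + 177051 + 16775 + 131360 + 55030 = 955044
—
[toyota_sum: make IN ('Toyota', 'BMW', 'Honda') AND doors = 3]
vin=C51: ✓ → 28416
vin=C63: ✗
vin=C37: ✗
vin=C70: ✗
vin=C52: ✗
vin=C23: ✗
vin=C10: ✗
vin=C64: ✗
vin=C44: ✗
toyota_sum = 28416
—
[mpg_sum2: mpg BETWEEN 9 AND 15 AND make IN ('Honda', 'Tesla', 'Toyota')]
vin=C51: ✓ → 28416
vin=C63: ✗
vin=C37: ✗
vin=C70: ✓ → 216253
vin=C52: ✗
vin=C23: ✓ → 177051
vin=C10: ✗
vin=C64: ✗
vin=C44: ✗
mpg_sum2 = 28416 + 216253 + 177051 = 421720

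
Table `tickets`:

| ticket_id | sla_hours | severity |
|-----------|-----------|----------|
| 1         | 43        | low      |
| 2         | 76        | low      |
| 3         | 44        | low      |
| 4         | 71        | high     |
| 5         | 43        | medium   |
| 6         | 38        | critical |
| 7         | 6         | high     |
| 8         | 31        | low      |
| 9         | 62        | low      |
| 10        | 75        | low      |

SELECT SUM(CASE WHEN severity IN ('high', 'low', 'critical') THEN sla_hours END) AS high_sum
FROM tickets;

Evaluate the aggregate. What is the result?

446

ticket_id=1: ✓ → 43
ticket_id=2: ✓ → 76
ticket_id=3: ✓ → 44
ticket_id=4: ✓ → 71
ticket_id=5: ✗
ticket_id=6: ✓ → 38
ticket_id=7: ✓ → 6
ticket_id=8: ✓ → 31
ticket_id=9: ✓ → 62
ticket_id=10: ✓ → 75
high_sum = 43 + 76 + 44 + 71 + 38 + 6 + 31 + 62 + 75 = 446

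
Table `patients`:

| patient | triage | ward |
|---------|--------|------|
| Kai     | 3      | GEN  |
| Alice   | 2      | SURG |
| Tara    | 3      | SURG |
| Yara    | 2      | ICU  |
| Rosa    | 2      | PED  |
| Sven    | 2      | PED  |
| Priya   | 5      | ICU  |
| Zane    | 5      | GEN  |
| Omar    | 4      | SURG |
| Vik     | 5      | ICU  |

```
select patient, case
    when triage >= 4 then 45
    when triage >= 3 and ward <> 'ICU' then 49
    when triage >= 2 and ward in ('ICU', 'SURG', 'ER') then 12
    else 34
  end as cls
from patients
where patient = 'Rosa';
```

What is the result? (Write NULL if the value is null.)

patient = Rosa: triage=2, ward=PED.
triage >= 4 → false
triage >= 3 and ward <> 'ICU' → false
triage >= 2 and ward in ('ICU', 'SURG', 'ER') → false
No prior WHEN matched → ELSE → 34

34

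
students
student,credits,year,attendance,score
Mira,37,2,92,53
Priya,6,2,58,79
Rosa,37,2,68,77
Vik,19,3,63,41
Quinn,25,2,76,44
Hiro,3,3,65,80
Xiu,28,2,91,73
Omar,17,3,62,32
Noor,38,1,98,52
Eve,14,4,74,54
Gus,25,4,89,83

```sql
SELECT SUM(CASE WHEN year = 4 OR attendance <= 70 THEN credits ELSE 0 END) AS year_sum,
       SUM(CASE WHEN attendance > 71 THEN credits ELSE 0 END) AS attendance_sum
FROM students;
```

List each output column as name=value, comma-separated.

[year_sum: year = 4 OR attendance <= 70]
student=Mira: ✗
student=Priya: ✓ → 6
student=Rosa: ✓ → 37
student=Vik: ✓ → 19
student=Quinn: ✗
student=Hiro: ✓ → 3
student=Xiu: ✗
student=Omar: ✓ → 17
student=Noor: ✗
student=Eve: ✓ → 14
student=Gus: ✓ → 25
year_sum = 6 + 37 + 19 + 3 + 17 + 14 + 25 = 121
—
[attendance_sum: attendance > 71]
student=Mira: ✓ → 37
student=Priya: ✗
student=Rosa: ✗
student=Vik: ✗
student=Quinn: ✓ → 25
student=Hiro: ✗
student=Xiu: ✓ → 28
student=Omar: ✗
student=Noor: ✓ → 38
student=Eve: ✓ → 14
student=Gus: ✓ → 25
attendance_sum = 37 + 25 + 28 + 38 + 14 + 25 = 167

year_sum=121, attendance_sum=167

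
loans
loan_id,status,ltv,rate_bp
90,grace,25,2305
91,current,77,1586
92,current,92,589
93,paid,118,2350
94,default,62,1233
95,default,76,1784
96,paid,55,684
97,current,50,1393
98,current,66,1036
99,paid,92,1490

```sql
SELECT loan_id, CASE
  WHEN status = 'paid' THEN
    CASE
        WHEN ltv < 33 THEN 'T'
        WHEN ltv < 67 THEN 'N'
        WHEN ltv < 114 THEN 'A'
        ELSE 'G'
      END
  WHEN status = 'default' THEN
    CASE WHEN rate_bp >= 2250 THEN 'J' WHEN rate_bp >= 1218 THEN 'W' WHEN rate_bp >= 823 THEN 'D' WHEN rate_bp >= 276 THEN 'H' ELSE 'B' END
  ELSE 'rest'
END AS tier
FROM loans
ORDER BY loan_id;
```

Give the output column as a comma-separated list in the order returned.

rest, rest, rest, G, W, W, N, rest, rest, A

loan_id=90: status='grace' → outer ELSE → rest
loan_id=91: status='current' → outer ELSE → rest
loan_id=92: status='current' → outer ELSE → rest
loan_id=93: status='paid' → inner[ELSE] → G
loan_id=94: status='default' → inner[rate_bp >= 1218] → W
loan_id=95: status='default' → inner[rate_bp >= 1218] → W
loan_id=96: status='paid' → inner[ltv < 67] → N
loan_id=97: status='current' → outer ELSE → rest
loan_id=98: status='current' → outer ELSE → rest
loan_id=99: status='paid' → inner[ltv < 114] → A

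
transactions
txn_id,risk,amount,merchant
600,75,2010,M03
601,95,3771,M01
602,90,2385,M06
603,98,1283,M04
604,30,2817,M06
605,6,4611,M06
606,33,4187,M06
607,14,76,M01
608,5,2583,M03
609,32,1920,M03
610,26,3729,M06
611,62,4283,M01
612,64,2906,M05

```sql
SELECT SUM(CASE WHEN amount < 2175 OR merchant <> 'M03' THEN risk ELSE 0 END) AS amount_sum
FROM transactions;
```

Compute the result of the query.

txn_id=600: ✓ → 75
txn_id=601: ✓ → 95
txn_id=602: ✓ → 90
txn_id=603: ✓ → 98
txn_id=604: ✓ → 30
txn_id=605: ✓ → 6
txn_id=606: ✓ → 33
txn_id=607: ✓ → 14
txn_id=608: ✗
txn_id=609: ✓ → 32
txn_id=610: ✓ → 26
txn_id=611: ✓ → 62
txn_id=612: ✓ → 64
amount_sum = 75 + 95 + 90 + 98 + 30 + 6 + 33 + 14 + 32 + 26 + 62 + 64 = 625

625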